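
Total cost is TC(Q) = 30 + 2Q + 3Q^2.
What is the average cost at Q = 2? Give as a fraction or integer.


TC(2) = 30 + 2*2 + 3*2^2
TC(2) = 30 + 4 + 12 = 46
AC = TC/Q = 46/2 = 23

23


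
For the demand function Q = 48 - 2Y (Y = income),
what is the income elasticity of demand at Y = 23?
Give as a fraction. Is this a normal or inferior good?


dQ/dY = -2
At Y = 23: Q = 48 - 2*23 = 2
Ey = (dQ/dY)(Y/Q) = -2 * 23 / 2 = -23
Since Ey < 0, this is a inferior good.

-23 (inferior good)


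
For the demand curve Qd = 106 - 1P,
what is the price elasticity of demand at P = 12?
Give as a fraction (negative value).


dQ/dP = -1
At P = 12: Q = 106 - 1*12 = 94
E = (dQ/dP)(P/Q) = (-1)(12/94) = -6/47

-6/47


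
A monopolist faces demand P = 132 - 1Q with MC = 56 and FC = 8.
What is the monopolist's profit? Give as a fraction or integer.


MR = MC: 132 - 2Q = 56
Q* = 38
P* = 132 - 1*38 = 94
Profit = (P* - MC)*Q* - FC
= (94 - 56)*38 - 8
= 38*38 - 8
= 1444 - 8 = 1436

1436


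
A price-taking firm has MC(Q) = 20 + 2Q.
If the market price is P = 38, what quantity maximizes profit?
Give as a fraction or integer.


In perfect competition, profit is maximized where P = MC.
38 = 20 + 2Q
18 = 2Q
Q* = 18/2 = 9

9


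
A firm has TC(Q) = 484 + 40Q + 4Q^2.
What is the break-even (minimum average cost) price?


AC(Q) = 484/Q + 40 + 4Q
To minimize: dAC/dQ = -484/Q^2 + 4 = 0
Q^2 = 484/4 = 121
Q* = 11
Min AC = 484/11 + 40 + 4*11
Min AC = 44 + 40 + 44 = 128

128


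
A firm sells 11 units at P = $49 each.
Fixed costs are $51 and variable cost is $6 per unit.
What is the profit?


Total Revenue = P * Q = 49 * 11 = $539
Total Cost = FC + VC*Q = 51 + 6*11 = $117
Profit = TR - TC = 539 - 117 = $422

$422


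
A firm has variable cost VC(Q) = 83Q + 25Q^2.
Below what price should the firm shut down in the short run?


AVC(Q) = VC(Q)/Q = 83 + 25Q
AVC is increasing in Q, so minimum AVC is at Q -> 0+.
Min AVC = 83
The firm should shut down if P < 83.

83


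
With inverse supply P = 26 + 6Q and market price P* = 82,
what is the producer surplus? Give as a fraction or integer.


Minimum supply price (at Q=0): P_min = 26
Quantity supplied at P* = 82:
Q* = (82 - 26)/6 = 28/3
PS = (1/2) * Q* * (P* - P_min)
PS = (1/2) * 28/3 * (82 - 26)
PS = (1/2) * 28/3 * 56 = 784/3

784/3


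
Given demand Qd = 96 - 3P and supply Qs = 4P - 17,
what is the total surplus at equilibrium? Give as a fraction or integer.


Find equilibrium: 96 - 3P = 4P - 17
96 + 17 = 7P
P* = 113/7 = 113/7
Q* = 4*113/7 - 17 = 333/7
Inverse demand: P = 32 - Q/3, so P_max = 32
Inverse supply: P = 17/4 + Q/4, so P_min = 17/4
CS = (1/2) * 333/7 * (32 - 113/7) = 36963/98
PS = (1/2) * 333/7 * (113/7 - 17/4) = 110889/392
TS = CS + PS = 36963/98 + 110889/392 = 36963/56

36963/56


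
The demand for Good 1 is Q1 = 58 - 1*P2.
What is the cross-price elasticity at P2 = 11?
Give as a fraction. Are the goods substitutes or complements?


dQ1/dP2 = -1
At P2 = 11: Q1 = 58 - 1*11 = 47
Exy = (dQ1/dP2)(P2/Q1) = -1 * 11 / 47 = -11/47
Since Exy < 0, the goods are complements.

-11/47 (complements)


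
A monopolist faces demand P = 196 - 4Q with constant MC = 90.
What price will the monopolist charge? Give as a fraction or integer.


MR = 196 - 8Q
Set MR = MC: 196 - 8Q = 90
Q* = 53/4
Substitute into demand:
P* = 196 - 4*53/4 = 143

143


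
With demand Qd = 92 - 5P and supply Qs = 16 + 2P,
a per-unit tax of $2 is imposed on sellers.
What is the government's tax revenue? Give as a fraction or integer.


With tax on sellers, new supply: Qs' = 16 + 2(P - 2)
= 12 + 2P
New equilibrium quantity:
Q_new = 244/7
Tax revenue = tax * Q_new = 2 * 244/7 = 488/7

488/7


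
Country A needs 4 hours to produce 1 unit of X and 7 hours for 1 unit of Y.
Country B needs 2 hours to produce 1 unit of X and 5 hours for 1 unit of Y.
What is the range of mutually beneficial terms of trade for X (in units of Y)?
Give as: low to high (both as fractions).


Opportunity cost of X for Country A = hours_X / hours_Y = 4/7 = 4/7 units of Y
Opportunity cost of X for Country B = hours_X / hours_Y = 2/5 = 2/5 units of Y
Terms of trade must be between the two opportunity costs.
Range: 2/5 to 4/7

2/5 to 4/7


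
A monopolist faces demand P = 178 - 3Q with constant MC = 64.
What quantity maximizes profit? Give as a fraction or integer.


TR = P*Q = (178 - 3Q)Q = 178Q - 3Q^2
MR = dTR/dQ = 178 - 6Q
Set MR = MC:
178 - 6Q = 64
114 = 6Q
Q* = 114/6 = 19

19


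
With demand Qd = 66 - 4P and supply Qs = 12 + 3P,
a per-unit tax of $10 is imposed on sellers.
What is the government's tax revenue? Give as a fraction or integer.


With tax on sellers, new supply: Qs' = 12 + 3(P - 10)
= 3P - 18
New equilibrium quantity:
Q_new = 18
Tax revenue = tax * Q_new = 10 * 18 = 180

180


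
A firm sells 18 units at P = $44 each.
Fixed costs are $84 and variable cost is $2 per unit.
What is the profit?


Total Revenue = P * Q = 44 * 18 = $792
Total Cost = FC + VC*Q = 84 + 2*18 = $120
Profit = TR - TC = 792 - 120 = $672

$672


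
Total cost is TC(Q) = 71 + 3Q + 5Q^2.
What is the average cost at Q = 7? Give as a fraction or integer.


TC(7) = 71 + 3*7 + 5*7^2
TC(7) = 71 + 21 + 245 = 337
AC = TC/Q = 337/7 = 337/7

337/7


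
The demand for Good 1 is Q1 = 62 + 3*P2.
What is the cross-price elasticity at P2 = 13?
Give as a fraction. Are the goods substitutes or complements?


dQ1/dP2 = 3
At P2 = 13: Q1 = 62 + 3*13 = 101
Exy = (dQ1/dP2)(P2/Q1) = 3 * 13 / 101 = 39/101
Since Exy > 0, the goods are substitutes.

39/101 (substitutes)


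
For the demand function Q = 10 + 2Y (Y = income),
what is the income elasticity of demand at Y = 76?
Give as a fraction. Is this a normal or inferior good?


dQ/dY = 2
At Y = 76: Q = 10 + 2*76 = 162
Ey = (dQ/dY)(Y/Q) = 2 * 76 / 162 = 76/81
Since Ey > 0, this is a normal good.

76/81 (normal good)


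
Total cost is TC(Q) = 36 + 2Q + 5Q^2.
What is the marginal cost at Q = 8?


MC = dTC/dQ = 2 + 2*5*Q
At Q = 8:
MC = 2 + 10*8
MC = 2 + 80 = 82

82


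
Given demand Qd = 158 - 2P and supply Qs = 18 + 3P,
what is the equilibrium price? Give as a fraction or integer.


At equilibrium, Qd = Qs.
158 - 2P = 18 + 3P
158 - 18 = 2P + 3P
140 = 5P
P* = 140/5 = 28

28


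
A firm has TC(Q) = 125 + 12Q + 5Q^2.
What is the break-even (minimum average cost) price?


AC(Q) = 125/Q + 12 + 5Q
To minimize: dAC/dQ = -125/Q^2 + 5 = 0
Q^2 = 125/5 = 25
Q* = 5
Min AC = 125/5 + 12 + 5*5
Min AC = 25 + 12 + 25 = 62

62


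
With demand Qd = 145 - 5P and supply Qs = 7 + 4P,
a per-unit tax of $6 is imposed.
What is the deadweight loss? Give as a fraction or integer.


Pre-tax equilibrium quantity: Q* = 205/3
Post-tax equilibrium quantity: Q_tax = 55
Reduction in quantity: Q* - Q_tax = 40/3
DWL = (1/2) * tax * (Q* - Q_tax)
DWL = (1/2) * 6 * 40/3 = 40

40


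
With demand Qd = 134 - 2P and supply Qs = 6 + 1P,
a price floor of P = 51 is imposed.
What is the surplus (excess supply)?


At P = 51:
Qd = 134 - 2*51 = 32
Qs = 6 + 1*51 = 57
Surplus = Qs - Qd = 57 - 32 = 25

25


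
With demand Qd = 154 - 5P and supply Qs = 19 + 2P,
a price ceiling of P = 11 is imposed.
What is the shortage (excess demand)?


At P = 11:
Qd = 154 - 5*11 = 99
Qs = 19 + 2*11 = 41
Shortage = Qd - Qs = 99 - 41 = 58

58


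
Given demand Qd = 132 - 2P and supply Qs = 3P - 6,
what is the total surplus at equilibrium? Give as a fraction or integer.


Find equilibrium: 132 - 2P = 3P - 6
132 + 6 = 5P
P* = 138/5 = 138/5
Q* = 3*138/5 - 6 = 384/5
Inverse demand: P = 66 - Q/2, so P_max = 66
Inverse supply: P = 2 + Q/3, so P_min = 2
CS = (1/2) * 384/5 * (66 - 138/5) = 36864/25
PS = (1/2) * 384/5 * (138/5 - 2) = 24576/25
TS = CS + PS = 36864/25 + 24576/25 = 12288/5

12288/5


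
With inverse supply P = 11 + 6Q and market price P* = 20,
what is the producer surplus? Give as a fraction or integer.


Minimum supply price (at Q=0): P_min = 11
Quantity supplied at P* = 20:
Q* = (20 - 11)/6 = 3/2
PS = (1/2) * Q* * (P* - P_min)
PS = (1/2) * 3/2 * (20 - 11)
PS = (1/2) * 3/2 * 9 = 27/4

27/4


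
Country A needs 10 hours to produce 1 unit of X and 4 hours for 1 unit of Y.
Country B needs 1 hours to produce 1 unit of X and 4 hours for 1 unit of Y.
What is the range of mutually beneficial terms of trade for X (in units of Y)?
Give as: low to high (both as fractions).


Opportunity cost of X for Country A = hours_X / hours_Y = 10/4 = 5/2 units of Y
Opportunity cost of X for Country B = hours_X / hours_Y = 1/4 = 1/4 units of Y
Terms of trade must be between the two opportunity costs.
Range: 1/4 to 5/2

1/4 to 5/2


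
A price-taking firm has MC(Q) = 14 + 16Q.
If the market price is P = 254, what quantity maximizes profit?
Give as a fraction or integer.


In perfect competition, profit is maximized where P = MC.
254 = 14 + 16Q
240 = 16Q
Q* = 240/16 = 15

15


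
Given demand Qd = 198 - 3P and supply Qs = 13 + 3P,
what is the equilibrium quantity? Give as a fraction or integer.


First find equilibrium price:
198 - 3P = 13 + 3P
P* = 185/6 = 185/6
Then substitute into demand:
Q* = 198 - 3 * 185/6 = 211/2

211/2


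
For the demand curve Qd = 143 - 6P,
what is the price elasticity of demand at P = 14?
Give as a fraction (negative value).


dQ/dP = -6
At P = 14: Q = 143 - 6*14 = 59
E = (dQ/dP)(P/Q) = (-6)(14/59) = -84/59

-84/59


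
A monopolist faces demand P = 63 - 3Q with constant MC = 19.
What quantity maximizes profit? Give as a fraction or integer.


TR = P*Q = (63 - 3Q)Q = 63Q - 3Q^2
MR = dTR/dQ = 63 - 6Q
Set MR = MC:
63 - 6Q = 19
44 = 6Q
Q* = 44/6 = 22/3

22/3


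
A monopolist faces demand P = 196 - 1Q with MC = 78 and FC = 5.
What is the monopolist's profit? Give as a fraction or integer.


MR = MC: 196 - 2Q = 78
Q* = 59
P* = 196 - 1*59 = 137
Profit = (P* - MC)*Q* - FC
= (137 - 78)*59 - 5
= 59*59 - 5
= 3481 - 5 = 3476

3476


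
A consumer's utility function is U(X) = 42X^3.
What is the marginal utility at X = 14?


MU = dU/dX = 42*3*X^(3-1)
MU = 126*X^2
At X = 14:
MU = 126 * 14^2
MU = 126 * 196 = 24696

24696


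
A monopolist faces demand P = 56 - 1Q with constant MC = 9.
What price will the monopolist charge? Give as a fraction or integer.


MR = 56 - 2Q
Set MR = MC: 56 - 2Q = 9
Q* = 47/2
Substitute into demand:
P* = 56 - 1*47/2 = 65/2

65/2


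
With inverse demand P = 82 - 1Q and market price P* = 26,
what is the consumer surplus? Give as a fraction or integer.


Maximum willingness to pay (at Q=0): P_max = 82
Quantity demanded at P* = 26:
Q* = (82 - 26)/1 = 56
CS = (1/2) * Q* * (P_max - P*)
CS = (1/2) * 56 * (82 - 26)
CS = (1/2) * 56 * 56 = 1568

1568


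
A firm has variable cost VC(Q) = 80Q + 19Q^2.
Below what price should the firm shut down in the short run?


AVC(Q) = VC(Q)/Q = 80 + 19Q
AVC is increasing in Q, so minimum AVC is at Q -> 0+.
Min AVC = 80
The firm should shut down if P < 80.

80


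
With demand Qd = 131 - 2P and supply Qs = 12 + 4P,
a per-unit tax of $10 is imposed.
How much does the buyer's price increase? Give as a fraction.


With a per-unit tax, the buyer's price increase depends on relative slopes.
Supply slope: d = 4, Demand slope: b = 2
Buyer's price increase = d * tax / (b + d)
= 4 * 10 / (2 + 4)
= 40 / 6 = 20/3

20/3


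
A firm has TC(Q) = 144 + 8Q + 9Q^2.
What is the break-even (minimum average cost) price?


AC(Q) = 144/Q + 8 + 9Q
To minimize: dAC/dQ = -144/Q^2 + 9 = 0
Q^2 = 144/9 = 16
Q* = 4
Min AC = 144/4 + 8 + 9*4
Min AC = 36 + 8 + 36 = 80

80


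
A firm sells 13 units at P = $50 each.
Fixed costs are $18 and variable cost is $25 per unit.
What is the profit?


Total Revenue = P * Q = 50 * 13 = $650
Total Cost = FC + VC*Q = 18 + 25*13 = $343
Profit = TR - TC = 650 - 343 = $307

$307


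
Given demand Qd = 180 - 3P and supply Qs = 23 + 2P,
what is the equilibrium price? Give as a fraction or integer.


At equilibrium, Qd = Qs.
180 - 3P = 23 + 2P
180 - 23 = 3P + 2P
157 = 5P
P* = 157/5 = 157/5

157/5


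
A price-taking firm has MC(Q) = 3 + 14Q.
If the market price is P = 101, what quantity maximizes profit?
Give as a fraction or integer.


In perfect competition, profit is maximized where P = MC.
101 = 3 + 14Q
98 = 14Q
Q* = 98/14 = 7

7


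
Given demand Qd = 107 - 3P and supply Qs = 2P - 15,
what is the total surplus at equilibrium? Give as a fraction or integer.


Find equilibrium: 107 - 3P = 2P - 15
107 + 15 = 5P
P* = 122/5 = 122/5
Q* = 2*122/5 - 15 = 169/5
Inverse demand: P = 107/3 - Q/3, so P_max = 107/3
Inverse supply: P = 15/2 + Q/2, so P_min = 15/2
CS = (1/2) * 169/5 * (107/3 - 122/5) = 28561/150
PS = (1/2) * 169/5 * (122/5 - 15/2) = 28561/100
TS = CS + PS = 28561/150 + 28561/100 = 28561/60

28561/60


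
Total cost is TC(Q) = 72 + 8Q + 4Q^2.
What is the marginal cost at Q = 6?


MC = dTC/dQ = 8 + 2*4*Q
At Q = 6:
MC = 8 + 8*6
MC = 8 + 48 = 56

56


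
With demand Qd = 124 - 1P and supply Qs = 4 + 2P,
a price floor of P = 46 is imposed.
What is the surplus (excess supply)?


At P = 46:
Qd = 124 - 1*46 = 78
Qs = 4 + 2*46 = 96
Surplus = Qs - Qd = 96 - 78 = 18

18


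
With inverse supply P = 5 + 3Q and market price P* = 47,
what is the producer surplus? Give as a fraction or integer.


Minimum supply price (at Q=0): P_min = 5
Quantity supplied at P* = 47:
Q* = (47 - 5)/3 = 14
PS = (1/2) * Q* * (P* - P_min)
PS = (1/2) * 14 * (47 - 5)
PS = (1/2) * 14 * 42 = 294

294


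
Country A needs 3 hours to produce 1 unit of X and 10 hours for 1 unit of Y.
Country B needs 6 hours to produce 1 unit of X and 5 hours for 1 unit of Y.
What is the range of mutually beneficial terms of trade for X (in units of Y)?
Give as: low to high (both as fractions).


Opportunity cost of X for Country A = hours_X / hours_Y = 3/10 = 3/10 units of Y
Opportunity cost of X for Country B = hours_X / hours_Y = 6/5 = 6/5 units of Y
Terms of trade must be between the two opportunity costs.
Range: 3/10 to 6/5

3/10 to 6/5


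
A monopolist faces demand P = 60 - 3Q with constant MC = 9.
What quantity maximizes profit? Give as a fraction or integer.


TR = P*Q = (60 - 3Q)Q = 60Q - 3Q^2
MR = dTR/dQ = 60 - 6Q
Set MR = MC:
60 - 6Q = 9
51 = 6Q
Q* = 51/6 = 17/2

17/2


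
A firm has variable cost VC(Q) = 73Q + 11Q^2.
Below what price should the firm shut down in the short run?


AVC(Q) = VC(Q)/Q = 73 + 11Q
AVC is increasing in Q, so minimum AVC is at Q -> 0+.
Min AVC = 73
The firm should shut down if P < 73.

73


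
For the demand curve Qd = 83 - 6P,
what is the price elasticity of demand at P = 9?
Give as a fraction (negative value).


dQ/dP = -6
At P = 9: Q = 83 - 6*9 = 29
E = (dQ/dP)(P/Q) = (-6)(9/29) = -54/29

-54/29


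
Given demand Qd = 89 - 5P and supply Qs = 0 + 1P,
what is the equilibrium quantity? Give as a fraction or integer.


First find equilibrium price:
89 - 5P = 0 + 1P
P* = 89/6 = 89/6
Then substitute into demand:
Q* = 89 - 5 * 89/6 = 89/6

89/6


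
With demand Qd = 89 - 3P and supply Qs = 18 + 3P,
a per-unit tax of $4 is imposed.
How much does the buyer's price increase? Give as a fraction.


With a per-unit tax, the buyer's price increase depends on relative slopes.
Supply slope: d = 3, Demand slope: b = 3
Buyer's price increase = d * tax / (b + d)
= 3 * 4 / (3 + 3)
= 12 / 6 = 2

2


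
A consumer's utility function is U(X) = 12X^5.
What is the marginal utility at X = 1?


MU = dU/dX = 12*5*X^(5-1)
MU = 60*X^4
At X = 1:
MU = 60 * 1^4
MU = 60 * 1 = 60

60


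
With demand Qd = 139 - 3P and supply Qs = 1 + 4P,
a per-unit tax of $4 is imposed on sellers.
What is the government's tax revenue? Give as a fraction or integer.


With tax on sellers, new supply: Qs' = 1 + 4(P - 4)
= 4P - 15
New equilibrium quantity:
Q_new = 73
Tax revenue = tax * Q_new = 4 * 73 = 292

292


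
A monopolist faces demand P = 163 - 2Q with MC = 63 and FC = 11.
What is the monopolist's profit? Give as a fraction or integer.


MR = MC: 163 - 4Q = 63
Q* = 25
P* = 163 - 2*25 = 113
Profit = (P* - MC)*Q* - FC
= (113 - 63)*25 - 11
= 50*25 - 11
= 1250 - 11 = 1239

1239


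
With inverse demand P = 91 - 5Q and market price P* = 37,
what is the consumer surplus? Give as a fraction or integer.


Maximum willingness to pay (at Q=0): P_max = 91
Quantity demanded at P* = 37:
Q* = (91 - 37)/5 = 54/5
CS = (1/2) * Q* * (P_max - P*)
CS = (1/2) * 54/5 * (91 - 37)
CS = (1/2) * 54/5 * 54 = 1458/5

1458/5


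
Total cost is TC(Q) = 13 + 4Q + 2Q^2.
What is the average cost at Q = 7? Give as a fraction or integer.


TC(7) = 13 + 4*7 + 2*7^2
TC(7) = 13 + 28 + 98 = 139
AC = TC/Q = 139/7 = 139/7

139/7


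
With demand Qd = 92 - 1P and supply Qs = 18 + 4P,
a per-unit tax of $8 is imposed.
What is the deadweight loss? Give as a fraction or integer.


Pre-tax equilibrium quantity: Q* = 386/5
Post-tax equilibrium quantity: Q_tax = 354/5
Reduction in quantity: Q* - Q_tax = 32/5
DWL = (1/2) * tax * (Q* - Q_tax)
DWL = (1/2) * 8 * 32/5 = 128/5

128/5


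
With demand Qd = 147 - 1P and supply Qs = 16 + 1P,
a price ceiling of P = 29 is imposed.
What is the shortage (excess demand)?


At P = 29:
Qd = 147 - 1*29 = 118
Qs = 16 + 1*29 = 45
Shortage = Qd - Qs = 118 - 45 = 73

73


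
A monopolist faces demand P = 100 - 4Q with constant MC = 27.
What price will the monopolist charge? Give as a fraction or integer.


MR = 100 - 8Q
Set MR = MC: 100 - 8Q = 27
Q* = 73/8
Substitute into demand:
P* = 100 - 4*73/8 = 127/2

127/2


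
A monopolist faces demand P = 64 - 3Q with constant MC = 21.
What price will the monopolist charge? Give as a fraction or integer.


MR = 64 - 6Q
Set MR = MC: 64 - 6Q = 21
Q* = 43/6
Substitute into demand:
P* = 64 - 3*43/6 = 85/2

85/2


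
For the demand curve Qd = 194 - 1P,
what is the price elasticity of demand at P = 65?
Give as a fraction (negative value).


dQ/dP = -1
At P = 65: Q = 194 - 1*65 = 129
E = (dQ/dP)(P/Q) = (-1)(65/129) = -65/129

-65/129


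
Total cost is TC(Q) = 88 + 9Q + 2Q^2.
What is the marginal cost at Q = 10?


MC = dTC/dQ = 9 + 2*2*Q
At Q = 10:
MC = 9 + 4*10
MC = 9 + 40 = 49

49


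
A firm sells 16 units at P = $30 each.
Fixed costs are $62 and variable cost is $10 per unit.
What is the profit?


Total Revenue = P * Q = 30 * 16 = $480
Total Cost = FC + VC*Q = 62 + 10*16 = $222
Profit = TR - TC = 480 - 222 = $258

$258


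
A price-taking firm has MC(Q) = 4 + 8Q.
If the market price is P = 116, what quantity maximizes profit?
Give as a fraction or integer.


In perfect competition, profit is maximized where P = MC.
116 = 4 + 8Q
112 = 8Q
Q* = 112/8 = 14

14


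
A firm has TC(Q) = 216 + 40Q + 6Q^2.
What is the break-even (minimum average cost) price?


AC(Q) = 216/Q + 40 + 6Q
To minimize: dAC/dQ = -216/Q^2 + 6 = 0
Q^2 = 216/6 = 36
Q* = 6
Min AC = 216/6 + 40 + 6*6
Min AC = 36 + 40 + 36 = 112

112


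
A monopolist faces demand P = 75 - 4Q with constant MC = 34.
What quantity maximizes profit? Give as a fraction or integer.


TR = P*Q = (75 - 4Q)Q = 75Q - 4Q^2
MR = dTR/dQ = 75 - 8Q
Set MR = MC:
75 - 8Q = 34
41 = 8Q
Q* = 41/8 = 41/8

41/8


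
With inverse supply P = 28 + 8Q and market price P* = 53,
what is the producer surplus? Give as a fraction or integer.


Minimum supply price (at Q=0): P_min = 28
Quantity supplied at P* = 53:
Q* = (53 - 28)/8 = 25/8
PS = (1/2) * Q* * (P* - P_min)
PS = (1/2) * 25/8 * (53 - 28)
PS = (1/2) * 25/8 * 25 = 625/16

625/16


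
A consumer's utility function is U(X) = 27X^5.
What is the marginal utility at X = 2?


MU = dU/dX = 27*5*X^(5-1)
MU = 135*X^4
At X = 2:
MU = 135 * 2^4
MU = 135 * 16 = 2160

2160


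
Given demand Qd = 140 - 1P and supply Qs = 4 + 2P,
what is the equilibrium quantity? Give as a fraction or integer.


First find equilibrium price:
140 - 1P = 4 + 2P
P* = 136/3 = 136/3
Then substitute into demand:
Q* = 140 - 1 * 136/3 = 284/3

284/3


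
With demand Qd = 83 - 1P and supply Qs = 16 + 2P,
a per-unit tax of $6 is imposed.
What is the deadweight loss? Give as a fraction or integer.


Pre-tax equilibrium quantity: Q* = 182/3
Post-tax equilibrium quantity: Q_tax = 170/3
Reduction in quantity: Q* - Q_tax = 4
DWL = (1/2) * tax * (Q* - Q_tax)
DWL = (1/2) * 6 * 4 = 12

12


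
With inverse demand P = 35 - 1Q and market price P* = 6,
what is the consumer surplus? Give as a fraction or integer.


Maximum willingness to pay (at Q=0): P_max = 35
Quantity demanded at P* = 6:
Q* = (35 - 6)/1 = 29
CS = (1/2) * Q* * (P_max - P*)
CS = (1/2) * 29 * (35 - 6)
CS = (1/2) * 29 * 29 = 841/2

841/2


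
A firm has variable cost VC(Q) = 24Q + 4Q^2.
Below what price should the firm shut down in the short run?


AVC(Q) = VC(Q)/Q = 24 + 4Q
AVC is increasing in Q, so minimum AVC is at Q -> 0+.
Min AVC = 24
The firm should shut down if P < 24.

24


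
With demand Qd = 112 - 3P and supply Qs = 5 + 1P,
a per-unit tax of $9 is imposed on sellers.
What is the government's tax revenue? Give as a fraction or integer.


With tax on sellers, new supply: Qs' = 5 + 1(P - 9)
= 1P - 4
New equilibrium quantity:
Q_new = 25
Tax revenue = tax * Q_new = 9 * 25 = 225

225


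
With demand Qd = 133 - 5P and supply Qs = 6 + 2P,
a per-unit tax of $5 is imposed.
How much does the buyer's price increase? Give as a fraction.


With a per-unit tax, the buyer's price increase depends on relative slopes.
Supply slope: d = 2, Demand slope: b = 5
Buyer's price increase = d * tax / (b + d)
= 2 * 5 / (5 + 2)
= 10 / 7 = 10/7

10/7


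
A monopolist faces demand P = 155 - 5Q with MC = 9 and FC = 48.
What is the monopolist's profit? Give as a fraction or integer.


MR = MC: 155 - 10Q = 9
Q* = 73/5
P* = 155 - 5*73/5 = 82
Profit = (P* - MC)*Q* - FC
= (82 - 9)*73/5 - 48
= 73*73/5 - 48
= 5329/5 - 48 = 5089/5

5089/5


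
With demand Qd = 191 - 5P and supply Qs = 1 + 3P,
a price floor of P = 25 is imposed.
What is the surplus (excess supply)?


At P = 25:
Qd = 191 - 5*25 = 66
Qs = 1 + 3*25 = 76
Surplus = Qs - Qd = 76 - 66 = 10

10


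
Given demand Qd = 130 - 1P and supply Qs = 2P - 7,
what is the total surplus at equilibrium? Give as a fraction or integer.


Find equilibrium: 130 - 1P = 2P - 7
130 + 7 = 3P
P* = 137/3 = 137/3
Q* = 2*137/3 - 7 = 253/3
Inverse demand: P = 130 - Q/1, so P_max = 130
Inverse supply: P = 7/2 + Q/2, so P_min = 7/2
CS = (1/2) * 253/3 * (130 - 137/3) = 64009/18
PS = (1/2) * 253/3 * (137/3 - 7/2) = 64009/36
TS = CS + PS = 64009/18 + 64009/36 = 64009/12

64009/12


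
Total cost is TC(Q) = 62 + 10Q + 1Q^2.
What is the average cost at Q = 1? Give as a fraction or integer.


TC(1) = 62 + 10*1 + 1*1^2
TC(1) = 62 + 10 + 1 = 73
AC = TC/Q = 73/1 = 73

73


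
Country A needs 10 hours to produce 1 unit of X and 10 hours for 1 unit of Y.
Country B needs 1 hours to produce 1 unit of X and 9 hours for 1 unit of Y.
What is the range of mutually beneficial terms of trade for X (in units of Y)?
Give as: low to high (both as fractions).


Opportunity cost of X for Country A = hours_X / hours_Y = 10/10 = 1 units of Y
Opportunity cost of X for Country B = hours_X / hours_Y = 1/9 = 1/9 units of Y
Terms of trade must be between the two opportunity costs.
Range: 1/9 to 1

1/9 to 1


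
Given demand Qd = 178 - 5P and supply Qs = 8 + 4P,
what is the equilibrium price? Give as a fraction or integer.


At equilibrium, Qd = Qs.
178 - 5P = 8 + 4P
178 - 8 = 5P + 4P
170 = 9P
P* = 170/9 = 170/9

170/9


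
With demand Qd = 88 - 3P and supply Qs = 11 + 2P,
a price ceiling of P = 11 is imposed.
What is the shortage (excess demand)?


At P = 11:
Qd = 88 - 3*11 = 55
Qs = 11 + 2*11 = 33
Shortage = Qd - Qs = 55 - 33 = 22

22


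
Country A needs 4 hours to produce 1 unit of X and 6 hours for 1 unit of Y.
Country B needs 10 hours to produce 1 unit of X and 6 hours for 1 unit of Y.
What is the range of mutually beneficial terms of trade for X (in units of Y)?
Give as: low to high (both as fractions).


Opportunity cost of X for Country A = hours_X / hours_Y = 4/6 = 2/3 units of Y
Opportunity cost of X for Country B = hours_X / hours_Y = 10/6 = 5/3 units of Y
Terms of trade must be between the two opportunity costs.
Range: 2/3 to 5/3

2/3 to 5/3


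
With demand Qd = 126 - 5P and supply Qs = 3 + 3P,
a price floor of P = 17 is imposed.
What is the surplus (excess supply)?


At P = 17:
Qd = 126 - 5*17 = 41
Qs = 3 + 3*17 = 54
Surplus = Qs - Qd = 54 - 41 = 13

13


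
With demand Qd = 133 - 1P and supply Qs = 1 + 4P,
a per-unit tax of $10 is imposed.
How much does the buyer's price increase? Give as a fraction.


With a per-unit tax, the buyer's price increase depends on relative slopes.
Supply slope: d = 4, Demand slope: b = 1
Buyer's price increase = d * tax / (b + d)
= 4 * 10 / (1 + 4)
= 40 / 5 = 8

8


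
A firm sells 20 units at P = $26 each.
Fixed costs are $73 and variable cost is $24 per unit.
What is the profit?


Total Revenue = P * Q = 26 * 20 = $520
Total Cost = FC + VC*Q = 73 + 24*20 = $553
Profit = TR - TC = 520 - 553 = $-33

$-33


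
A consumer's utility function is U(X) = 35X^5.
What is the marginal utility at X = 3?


MU = dU/dX = 35*5*X^(5-1)
MU = 175*X^4
At X = 3:
MU = 175 * 3^4
MU = 175 * 81 = 14175

14175


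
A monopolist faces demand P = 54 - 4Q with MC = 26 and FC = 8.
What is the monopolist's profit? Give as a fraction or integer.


MR = MC: 54 - 8Q = 26
Q* = 7/2
P* = 54 - 4*7/2 = 40
Profit = (P* - MC)*Q* - FC
= (40 - 26)*7/2 - 8
= 14*7/2 - 8
= 49 - 8 = 41

41


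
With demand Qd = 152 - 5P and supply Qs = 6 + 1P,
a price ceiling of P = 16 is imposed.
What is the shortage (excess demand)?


At P = 16:
Qd = 152 - 5*16 = 72
Qs = 6 + 1*16 = 22
Shortage = Qd - Qs = 72 - 22 = 50

50


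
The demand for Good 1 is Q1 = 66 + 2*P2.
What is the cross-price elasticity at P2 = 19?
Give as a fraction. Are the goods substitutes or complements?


dQ1/dP2 = 2
At P2 = 19: Q1 = 66 + 2*19 = 104
Exy = (dQ1/dP2)(P2/Q1) = 2 * 19 / 104 = 19/52
Since Exy > 0, the goods are substitutes.

19/52 (substitutes)


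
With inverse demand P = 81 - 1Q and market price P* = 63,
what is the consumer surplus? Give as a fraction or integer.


Maximum willingness to pay (at Q=0): P_max = 81
Quantity demanded at P* = 63:
Q* = (81 - 63)/1 = 18
CS = (1/2) * Q* * (P_max - P*)
CS = (1/2) * 18 * (81 - 63)
CS = (1/2) * 18 * 18 = 162

162


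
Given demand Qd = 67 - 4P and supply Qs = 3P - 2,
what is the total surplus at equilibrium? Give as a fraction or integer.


Find equilibrium: 67 - 4P = 3P - 2
67 + 2 = 7P
P* = 69/7 = 69/7
Q* = 3*69/7 - 2 = 193/7
Inverse demand: P = 67/4 - Q/4, so P_max = 67/4
Inverse supply: P = 2/3 + Q/3, so P_min = 2/3
CS = (1/2) * 193/7 * (67/4 - 69/7) = 37249/392
PS = (1/2) * 193/7 * (69/7 - 2/3) = 37249/294
TS = CS + PS = 37249/392 + 37249/294 = 37249/168

37249/168


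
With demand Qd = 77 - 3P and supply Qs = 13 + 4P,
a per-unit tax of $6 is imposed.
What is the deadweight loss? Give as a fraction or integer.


Pre-tax equilibrium quantity: Q* = 347/7
Post-tax equilibrium quantity: Q_tax = 275/7
Reduction in quantity: Q* - Q_tax = 72/7
DWL = (1/2) * tax * (Q* - Q_tax)
DWL = (1/2) * 6 * 72/7 = 216/7

216/7


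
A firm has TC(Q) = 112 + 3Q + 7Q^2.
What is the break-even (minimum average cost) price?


AC(Q) = 112/Q + 3 + 7Q
To minimize: dAC/dQ = -112/Q^2 + 7 = 0
Q^2 = 112/7 = 16
Q* = 4
Min AC = 112/4 + 3 + 7*4
Min AC = 28 + 3 + 28 = 59

59


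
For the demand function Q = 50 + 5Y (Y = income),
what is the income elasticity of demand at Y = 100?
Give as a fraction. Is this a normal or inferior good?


dQ/dY = 5
At Y = 100: Q = 50 + 5*100 = 550
Ey = (dQ/dY)(Y/Q) = 5 * 100 / 550 = 10/11
Since Ey > 0, this is a normal good.

10/11 (normal good)


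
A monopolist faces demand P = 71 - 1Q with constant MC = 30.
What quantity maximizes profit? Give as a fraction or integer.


TR = P*Q = (71 - 1Q)Q = 71Q - 1Q^2
MR = dTR/dQ = 71 - 2Q
Set MR = MC:
71 - 2Q = 30
41 = 2Q
Q* = 41/2 = 41/2

41/2


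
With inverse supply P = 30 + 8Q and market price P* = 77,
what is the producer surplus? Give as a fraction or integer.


Minimum supply price (at Q=0): P_min = 30
Quantity supplied at P* = 77:
Q* = (77 - 30)/8 = 47/8
PS = (1/2) * Q* * (P* - P_min)
PS = (1/2) * 47/8 * (77 - 30)
PS = (1/2) * 47/8 * 47 = 2209/16

2209/16


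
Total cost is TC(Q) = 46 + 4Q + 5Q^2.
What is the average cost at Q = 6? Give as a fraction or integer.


TC(6) = 46 + 4*6 + 5*6^2
TC(6) = 46 + 24 + 180 = 250
AC = TC/Q = 250/6 = 125/3

125/3


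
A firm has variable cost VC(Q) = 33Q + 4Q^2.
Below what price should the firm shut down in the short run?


AVC(Q) = VC(Q)/Q = 33 + 4Q
AVC is increasing in Q, so minimum AVC is at Q -> 0+.
Min AVC = 33
The firm should shut down if P < 33.

33


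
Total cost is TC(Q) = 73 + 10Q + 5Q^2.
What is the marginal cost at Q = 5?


MC = dTC/dQ = 10 + 2*5*Q
At Q = 5:
MC = 10 + 10*5
MC = 10 + 50 = 60

60


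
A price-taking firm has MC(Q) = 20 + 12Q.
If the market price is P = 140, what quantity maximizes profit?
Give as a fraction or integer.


In perfect competition, profit is maximized where P = MC.
140 = 20 + 12Q
120 = 12Q
Q* = 120/12 = 10

10


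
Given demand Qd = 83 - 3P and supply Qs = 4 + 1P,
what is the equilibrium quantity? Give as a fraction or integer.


First find equilibrium price:
83 - 3P = 4 + 1P
P* = 79/4 = 79/4
Then substitute into demand:
Q* = 83 - 3 * 79/4 = 95/4

95/4


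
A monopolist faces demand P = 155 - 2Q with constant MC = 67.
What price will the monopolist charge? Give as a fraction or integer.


MR = 155 - 4Q
Set MR = MC: 155 - 4Q = 67
Q* = 22
Substitute into demand:
P* = 155 - 2*22 = 111

111


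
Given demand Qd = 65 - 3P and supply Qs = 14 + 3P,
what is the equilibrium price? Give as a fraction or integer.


At equilibrium, Qd = Qs.
65 - 3P = 14 + 3P
65 - 14 = 3P + 3P
51 = 6P
P* = 51/6 = 17/2

17/2


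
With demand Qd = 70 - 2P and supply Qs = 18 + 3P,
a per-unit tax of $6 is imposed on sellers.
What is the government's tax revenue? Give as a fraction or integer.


With tax on sellers, new supply: Qs' = 18 + 3(P - 6)
= 0 + 3P
New equilibrium quantity:
Q_new = 42
Tax revenue = tax * Q_new = 6 * 42 = 252

252


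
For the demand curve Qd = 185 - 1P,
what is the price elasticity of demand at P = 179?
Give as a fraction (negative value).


dQ/dP = -1
At P = 179: Q = 185 - 1*179 = 6
E = (dQ/dP)(P/Q) = (-1)(179/6) = -179/6

-179/6


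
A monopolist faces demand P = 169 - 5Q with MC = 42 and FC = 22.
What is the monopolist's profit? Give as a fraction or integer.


MR = MC: 169 - 10Q = 42
Q* = 127/10
P* = 169 - 5*127/10 = 211/2
Profit = (P* - MC)*Q* - FC
= (211/2 - 42)*127/10 - 22
= 127/2*127/10 - 22
= 16129/20 - 22 = 15689/20

15689/20


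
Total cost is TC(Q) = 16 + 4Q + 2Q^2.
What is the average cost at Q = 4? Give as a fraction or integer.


TC(4) = 16 + 4*4 + 2*4^2
TC(4) = 16 + 16 + 32 = 64
AC = TC/Q = 64/4 = 16

16


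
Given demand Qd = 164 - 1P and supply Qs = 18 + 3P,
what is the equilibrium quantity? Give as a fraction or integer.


First find equilibrium price:
164 - 1P = 18 + 3P
P* = 146/4 = 73/2
Then substitute into demand:
Q* = 164 - 1 * 73/2 = 255/2

255/2


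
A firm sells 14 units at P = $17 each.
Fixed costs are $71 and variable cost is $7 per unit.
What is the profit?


Total Revenue = P * Q = 17 * 14 = $238
Total Cost = FC + VC*Q = 71 + 7*14 = $169
Profit = TR - TC = 238 - 169 = $69

$69


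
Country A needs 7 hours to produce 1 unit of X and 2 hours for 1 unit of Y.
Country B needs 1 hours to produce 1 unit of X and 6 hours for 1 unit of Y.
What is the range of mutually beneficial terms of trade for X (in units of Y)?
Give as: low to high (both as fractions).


Opportunity cost of X for Country A = hours_X / hours_Y = 7/2 = 7/2 units of Y
Opportunity cost of X for Country B = hours_X / hours_Y = 1/6 = 1/6 units of Y
Terms of trade must be between the two opportunity costs.
Range: 1/6 to 7/2

1/6 to 7/2


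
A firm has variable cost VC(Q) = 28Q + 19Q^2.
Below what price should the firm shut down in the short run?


AVC(Q) = VC(Q)/Q = 28 + 19Q
AVC is increasing in Q, so minimum AVC is at Q -> 0+.
Min AVC = 28
The firm should shut down if P < 28.

28


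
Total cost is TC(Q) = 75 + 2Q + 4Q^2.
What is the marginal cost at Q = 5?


MC = dTC/dQ = 2 + 2*4*Q
At Q = 5:
MC = 2 + 8*5
MC = 2 + 40 = 42

42


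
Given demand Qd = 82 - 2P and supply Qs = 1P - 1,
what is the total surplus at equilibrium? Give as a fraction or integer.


Find equilibrium: 82 - 2P = 1P - 1
82 + 1 = 3P
P* = 83/3 = 83/3
Q* = 1*83/3 - 1 = 80/3
Inverse demand: P = 41 - Q/2, so P_max = 41
Inverse supply: P = 1 + Q/1, so P_min = 1
CS = (1/2) * 80/3 * (41 - 83/3) = 1600/9
PS = (1/2) * 80/3 * (83/3 - 1) = 3200/9
TS = CS + PS = 1600/9 + 3200/9 = 1600/3

1600/3


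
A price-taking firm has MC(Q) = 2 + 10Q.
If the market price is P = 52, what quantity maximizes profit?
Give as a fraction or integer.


In perfect competition, profit is maximized where P = MC.
52 = 2 + 10Q
50 = 10Q
Q* = 50/10 = 5

5


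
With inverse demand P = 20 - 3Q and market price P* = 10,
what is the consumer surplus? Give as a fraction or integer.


Maximum willingness to pay (at Q=0): P_max = 20
Quantity demanded at P* = 10:
Q* = (20 - 10)/3 = 10/3
CS = (1/2) * Q* * (P_max - P*)
CS = (1/2) * 10/3 * (20 - 10)
CS = (1/2) * 10/3 * 10 = 50/3

50/3


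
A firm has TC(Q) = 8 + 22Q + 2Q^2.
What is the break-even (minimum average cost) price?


AC(Q) = 8/Q + 22 + 2Q
To minimize: dAC/dQ = -8/Q^2 + 2 = 0
Q^2 = 8/2 = 4
Q* = 2
Min AC = 8/2 + 22 + 2*2
Min AC = 4 + 22 + 4 = 30

30


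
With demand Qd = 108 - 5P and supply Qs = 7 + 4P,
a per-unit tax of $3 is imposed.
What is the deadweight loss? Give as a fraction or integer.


Pre-tax equilibrium quantity: Q* = 467/9
Post-tax equilibrium quantity: Q_tax = 407/9
Reduction in quantity: Q* - Q_tax = 20/3
DWL = (1/2) * tax * (Q* - Q_tax)
DWL = (1/2) * 3 * 20/3 = 10

10


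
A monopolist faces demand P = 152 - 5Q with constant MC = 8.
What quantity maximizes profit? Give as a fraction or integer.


TR = P*Q = (152 - 5Q)Q = 152Q - 5Q^2
MR = dTR/dQ = 152 - 10Q
Set MR = MC:
152 - 10Q = 8
144 = 10Q
Q* = 144/10 = 72/5

72/5


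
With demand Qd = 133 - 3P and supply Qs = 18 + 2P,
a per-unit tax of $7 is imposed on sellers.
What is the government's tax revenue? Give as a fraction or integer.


With tax on sellers, new supply: Qs' = 18 + 2(P - 7)
= 4 + 2P
New equilibrium quantity:
Q_new = 278/5
Tax revenue = tax * Q_new = 7 * 278/5 = 1946/5

1946/5


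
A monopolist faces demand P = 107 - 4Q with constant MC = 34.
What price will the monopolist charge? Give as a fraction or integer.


MR = 107 - 8Q
Set MR = MC: 107 - 8Q = 34
Q* = 73/8
Substitute into demand:
P* = 107 - 4*73/8 = 141/2

141/2


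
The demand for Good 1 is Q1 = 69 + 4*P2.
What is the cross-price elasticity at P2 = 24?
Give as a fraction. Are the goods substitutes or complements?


dQ1/dP2 = 4
At P2 = 24: Q1 = 69 + 4*24 = 165
Exy = (dQ1/dP2)(P2/Q1) = 4 * 24 / 165 = 32/55
Since Exy > 0, the goods are substitutes.

32/55 (substitutes)


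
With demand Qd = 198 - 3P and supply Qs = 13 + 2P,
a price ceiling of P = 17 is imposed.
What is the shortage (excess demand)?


At P = 17:
Qd = 198 - 3*17 = 147
Qs = 13 + 2*17 = 47
Shortage = Qd - Qs = 147 - 47 = 100

100


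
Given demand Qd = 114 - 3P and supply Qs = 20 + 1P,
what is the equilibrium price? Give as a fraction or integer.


At equilibrium, Qd = Qs.
114 - 3P = 20 + 1P
114 - 20 = 3P + 1P
94 = 4P
P* = 94/4 = 47/2

47/2


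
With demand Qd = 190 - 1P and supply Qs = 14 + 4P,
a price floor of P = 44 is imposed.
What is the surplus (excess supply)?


At P = 44:
Qd = 190 - 1*44 = 146
Qs = 14 + 4*44 = 190
Surplus = Qs - Qd = 190 - 146 = 44

44


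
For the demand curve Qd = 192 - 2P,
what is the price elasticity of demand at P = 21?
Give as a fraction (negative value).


dQ/dP = -2
At P = 21: Q = 192 - 2*21 = 150
E = (dQ/dP)(P/Q) = (-2)(21/150) = -7/25

-7/25


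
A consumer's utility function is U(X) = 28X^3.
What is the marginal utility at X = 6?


MU = dU/dX = 28*3*X^(3-1)
MU = 84*X^2
At X = 6:
MU = 84 * 6^2
MU = 84 * 36 = 3024

3024


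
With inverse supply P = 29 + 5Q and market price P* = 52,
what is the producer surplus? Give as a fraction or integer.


Minimum supply price (at Q=0): P_min = 29
Quantity supplied at P* = 52:
Q* = (52 - 29)/5 = 23/5
PS = (1/2) * Q* * (P* - P_min)
PS = (1/2) * 23/5 * (52 - 29)
PS = (1/2) * 23/5 * 23 = 529/10

529/10


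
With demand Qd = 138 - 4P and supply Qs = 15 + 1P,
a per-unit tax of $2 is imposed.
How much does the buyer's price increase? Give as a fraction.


With a per-unit tax, the buyer's price increase depends on relative slopes.
Supply slope: d = 1, Demand slope: b = 4
Buyer's price increase = d * tax / (b + d)
= 1 * 2 / (4 + 1)
= 2 / 5 = 2/5

2/5


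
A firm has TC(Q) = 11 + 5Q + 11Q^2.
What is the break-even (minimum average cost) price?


AC(Q) = 11/Q + 5 + 11Q
To minimize: dAC/dQ = -11/Q^2 + 11 = 0
Q^2 = 11/11 = 1
Q* = 1
Min AC = 11/1 + 5 + 11*1
Min AC = 11 + 5 + 11 = 27

27


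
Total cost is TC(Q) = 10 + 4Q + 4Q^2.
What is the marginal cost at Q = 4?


MC = dTC/dQ = 4 + 2*4*Q
At Q = 4:
MC = 4 + 8*4
MC = 4 + 32 = 36

36


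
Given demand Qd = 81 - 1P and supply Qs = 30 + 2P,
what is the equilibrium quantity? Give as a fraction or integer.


First find equilibrium price:
81 - 1P = 30 + 2P
P* = 51/3 = 17
Then substitute into demand:
Q* = 81 - 1 * 17 = 64

64


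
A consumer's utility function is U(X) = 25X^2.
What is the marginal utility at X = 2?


MU = dU/dX = 25*2*X^(2-1)
MU = 50*X^1
At X = 2:
MU = 50 * 2^1
MU = 50 * 2 = 100

100


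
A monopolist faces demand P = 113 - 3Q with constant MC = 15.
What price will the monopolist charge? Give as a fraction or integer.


MR = 113 - 6Q
Set MR = MC: 113 - 6Q = 15
Q* = 49/3
Substitute into demand:
P* = 113 - 3*49/3 = 64

64


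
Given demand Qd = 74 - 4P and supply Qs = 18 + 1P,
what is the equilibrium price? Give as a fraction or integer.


At equilibrium, Qd = Qs.
74 - 4P = 18 + 1P
74 - 18 = 4P + 1P
56 = 5P
P* = 56/5 = 56/5

56/5


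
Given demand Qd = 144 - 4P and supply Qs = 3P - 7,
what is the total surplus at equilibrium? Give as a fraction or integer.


Find equilibrium: 144 - 4P = 3P - 7
144 + 7 = 7P
P* = 151/7 = 151/7
Q* = 3*151/7 - 7 = 404/7
Inverse demand: P = 36 - Q/4, so P_max = 36
Inverse supply: P = 7/3 + Q/3, so P_min = 7/3
CS = (1/2) * 404/7 * (36 - 151/7) = 20402/49
PS = (1/2) * 404/7 * (151/7 - 7/3) = 81608/147
TS = CS + PS = 20402/49 + 81608/147 = 20402/21

20402/21


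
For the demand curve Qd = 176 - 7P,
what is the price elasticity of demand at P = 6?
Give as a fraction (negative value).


dQ/dP = -7
At P = 6: Q = 176 - 7*6 = 134
E = (dQ/dP)(P/Q) = (-7)(6/134) = -21/67

-21/67


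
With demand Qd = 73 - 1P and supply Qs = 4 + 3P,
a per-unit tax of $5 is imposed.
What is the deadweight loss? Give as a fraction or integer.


Pre-tax equilibrium quantity: Q* = 223/4
Post-tax equilibrium quantity: Q_tax = 52
Reduction in quantity: Q* - Q_tax = 15/4
DWL = (1/2) * tax * (Q* - Q_tax)
DWL = (1/2) * 5 * 15/4 = 75/8

75/8


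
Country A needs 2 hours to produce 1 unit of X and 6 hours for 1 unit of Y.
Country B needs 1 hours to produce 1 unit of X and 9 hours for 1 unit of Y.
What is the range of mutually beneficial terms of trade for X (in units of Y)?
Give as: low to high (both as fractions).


Opportunity cost of X for Country A = hours_X / hours_Y = 2/6 = 1/3 units of Y
Opportunity cost of X for Country B = hours_X / hours_Y = 1/9 = 1/9 units of Y
Terms of trade must be between the two opportunity costs.
Range: 1/9 to 1/3

1/9 to 1/3


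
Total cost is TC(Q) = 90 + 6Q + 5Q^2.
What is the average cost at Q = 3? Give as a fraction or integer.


TC(3) = 90 + 6*3 + 5*3^2
TC(3) = 90 + 18 + 45 = 153
AC = TC/Q = 153/3 = 51

51
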